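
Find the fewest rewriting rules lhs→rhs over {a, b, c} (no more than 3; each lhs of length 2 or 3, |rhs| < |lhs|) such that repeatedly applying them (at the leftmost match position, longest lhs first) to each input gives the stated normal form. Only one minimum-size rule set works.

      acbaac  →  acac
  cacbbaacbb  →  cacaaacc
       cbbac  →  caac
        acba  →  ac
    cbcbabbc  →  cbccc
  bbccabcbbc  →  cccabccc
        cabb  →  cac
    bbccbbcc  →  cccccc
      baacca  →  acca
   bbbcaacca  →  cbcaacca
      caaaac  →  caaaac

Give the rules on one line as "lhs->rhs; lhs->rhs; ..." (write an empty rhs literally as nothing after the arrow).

ba->; bb->c; bba->aa

  | acbaac => acac
  | cacbbaacbb => cacaaacbb => cacaaacc
  | cbbac => caac
  | acba => ac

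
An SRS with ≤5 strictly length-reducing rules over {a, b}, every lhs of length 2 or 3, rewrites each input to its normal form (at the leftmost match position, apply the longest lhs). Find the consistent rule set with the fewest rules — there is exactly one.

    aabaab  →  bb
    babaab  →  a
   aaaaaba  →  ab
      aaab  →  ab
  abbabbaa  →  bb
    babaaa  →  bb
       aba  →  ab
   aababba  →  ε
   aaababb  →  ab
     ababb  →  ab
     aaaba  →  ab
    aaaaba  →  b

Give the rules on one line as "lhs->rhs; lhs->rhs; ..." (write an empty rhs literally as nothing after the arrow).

  | aabaab => baab => bab => bb
  | babaab => bbaab => bbab => bbb => a
  | aaaaaba => aaaba => aba => ab
  | aaab => ab

aa->; abb->a; ba->b; bbb->a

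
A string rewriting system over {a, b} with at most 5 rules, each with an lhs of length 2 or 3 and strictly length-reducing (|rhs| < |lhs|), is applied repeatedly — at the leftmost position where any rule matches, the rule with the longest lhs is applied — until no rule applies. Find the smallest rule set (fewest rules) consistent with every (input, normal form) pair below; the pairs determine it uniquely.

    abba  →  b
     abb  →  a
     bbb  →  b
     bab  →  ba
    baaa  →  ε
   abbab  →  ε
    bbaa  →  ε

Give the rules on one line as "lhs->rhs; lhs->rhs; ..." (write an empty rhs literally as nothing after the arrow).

  | abba => aba => aa => b
  | abb => ab => a
  | bbb => b
  | bab => ba

aa->b; ab->a; bb->; bba->bb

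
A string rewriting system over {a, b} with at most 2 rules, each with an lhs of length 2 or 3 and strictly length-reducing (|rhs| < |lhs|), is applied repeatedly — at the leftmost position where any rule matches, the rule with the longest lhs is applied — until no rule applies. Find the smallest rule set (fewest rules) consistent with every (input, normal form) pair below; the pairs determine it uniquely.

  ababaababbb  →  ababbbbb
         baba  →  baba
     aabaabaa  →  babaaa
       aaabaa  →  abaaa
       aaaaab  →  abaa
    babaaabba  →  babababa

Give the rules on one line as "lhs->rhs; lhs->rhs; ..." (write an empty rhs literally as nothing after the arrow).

aab->ba; bba->bb

  | ababaababbb => ababbaabbb => ababbabbb => ababbbbb
  | baba
  | aabaabaa => baaabaa => babaaa
  | aaabaa => abaaa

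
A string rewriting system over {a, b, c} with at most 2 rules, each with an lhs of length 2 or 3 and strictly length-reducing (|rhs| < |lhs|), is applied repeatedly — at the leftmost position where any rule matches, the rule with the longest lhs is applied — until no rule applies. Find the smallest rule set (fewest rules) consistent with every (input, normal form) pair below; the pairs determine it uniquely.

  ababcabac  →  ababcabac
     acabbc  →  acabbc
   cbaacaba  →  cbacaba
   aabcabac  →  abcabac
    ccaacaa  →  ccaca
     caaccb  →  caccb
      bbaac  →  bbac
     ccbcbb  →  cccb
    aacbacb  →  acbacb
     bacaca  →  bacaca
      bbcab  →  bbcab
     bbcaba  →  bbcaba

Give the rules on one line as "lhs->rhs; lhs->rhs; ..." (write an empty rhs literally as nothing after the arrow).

aa->a; bcb->c

  | ababcabac
  | acabbc
  | cbaacaba => cbacaba
  | aabcabac => abcabac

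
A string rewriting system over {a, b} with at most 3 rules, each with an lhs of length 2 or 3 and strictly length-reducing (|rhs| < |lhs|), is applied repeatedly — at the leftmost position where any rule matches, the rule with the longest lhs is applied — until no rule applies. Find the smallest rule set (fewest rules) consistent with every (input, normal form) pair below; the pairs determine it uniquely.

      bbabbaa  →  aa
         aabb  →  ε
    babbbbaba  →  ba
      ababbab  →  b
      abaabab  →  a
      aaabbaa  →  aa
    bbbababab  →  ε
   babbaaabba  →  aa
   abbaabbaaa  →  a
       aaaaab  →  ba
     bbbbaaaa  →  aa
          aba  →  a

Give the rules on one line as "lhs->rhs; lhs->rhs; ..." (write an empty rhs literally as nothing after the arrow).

  | bbabbaa => aabbaa => abaa => aa
  | aabb => ab => ε
  | babbbbaba => bbbbaba => abbaba => baba => ba
  | ababbab => abbab => bab => b

aaa->b; ab->; bb->a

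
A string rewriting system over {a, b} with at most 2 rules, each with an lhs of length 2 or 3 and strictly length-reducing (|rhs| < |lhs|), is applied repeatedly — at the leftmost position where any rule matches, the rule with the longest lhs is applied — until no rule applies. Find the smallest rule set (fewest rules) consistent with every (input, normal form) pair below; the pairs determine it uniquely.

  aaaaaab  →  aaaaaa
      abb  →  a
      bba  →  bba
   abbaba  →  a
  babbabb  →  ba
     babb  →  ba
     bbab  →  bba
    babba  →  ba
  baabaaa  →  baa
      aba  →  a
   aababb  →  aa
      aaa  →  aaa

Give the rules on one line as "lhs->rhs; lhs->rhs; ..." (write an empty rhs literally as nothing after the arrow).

  | aaaaaab => aaaaaa
  | abb => ab => a
  | bba
  | abbaba => ababa => abba => aba => ab => a

ab->a; aba->ab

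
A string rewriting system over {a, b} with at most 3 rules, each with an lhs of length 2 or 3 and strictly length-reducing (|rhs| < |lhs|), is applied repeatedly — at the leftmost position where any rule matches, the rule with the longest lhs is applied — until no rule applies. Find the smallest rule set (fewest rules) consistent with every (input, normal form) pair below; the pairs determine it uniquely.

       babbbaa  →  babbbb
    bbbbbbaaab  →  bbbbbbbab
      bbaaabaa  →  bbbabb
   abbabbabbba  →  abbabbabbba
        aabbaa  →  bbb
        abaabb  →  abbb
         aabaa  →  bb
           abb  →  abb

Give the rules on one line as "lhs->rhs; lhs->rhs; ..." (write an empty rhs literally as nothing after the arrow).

aa->b; aab->b

  | babbbaa => babbbb
  | bbbbbbaaab => bbbbbbbab
  | bbaaabaa => bbbabaa => bbbabb
  | abbabbabbba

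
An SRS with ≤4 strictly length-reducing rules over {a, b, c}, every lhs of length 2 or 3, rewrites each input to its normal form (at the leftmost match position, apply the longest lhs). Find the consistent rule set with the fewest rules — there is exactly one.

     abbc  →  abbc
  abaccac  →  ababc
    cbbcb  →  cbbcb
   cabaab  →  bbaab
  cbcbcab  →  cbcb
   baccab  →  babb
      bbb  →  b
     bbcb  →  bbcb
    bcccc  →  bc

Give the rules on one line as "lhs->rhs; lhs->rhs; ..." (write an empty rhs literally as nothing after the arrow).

bbb->b; ca->b; cc->c

  | abbc
  | abaccac => abacac => ababc
  | cbbcb
  | cabaab => bbaab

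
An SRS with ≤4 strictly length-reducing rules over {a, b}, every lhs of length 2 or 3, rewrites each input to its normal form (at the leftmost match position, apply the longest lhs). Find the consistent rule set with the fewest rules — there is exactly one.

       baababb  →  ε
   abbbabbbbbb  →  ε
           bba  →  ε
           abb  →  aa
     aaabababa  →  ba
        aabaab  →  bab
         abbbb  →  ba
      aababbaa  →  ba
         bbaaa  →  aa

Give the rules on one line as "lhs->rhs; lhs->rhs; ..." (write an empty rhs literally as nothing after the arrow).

  | baababb => baabb => baaa => bba => ε
  | abbbabbbbbb => aababbbbbb => aabbbbbb => aaabbbb => babbbb => baabb => baaa => bba => ε
  | bba => ε
  | abb => aa

aaa->ba; aba->a; bb->a; bba->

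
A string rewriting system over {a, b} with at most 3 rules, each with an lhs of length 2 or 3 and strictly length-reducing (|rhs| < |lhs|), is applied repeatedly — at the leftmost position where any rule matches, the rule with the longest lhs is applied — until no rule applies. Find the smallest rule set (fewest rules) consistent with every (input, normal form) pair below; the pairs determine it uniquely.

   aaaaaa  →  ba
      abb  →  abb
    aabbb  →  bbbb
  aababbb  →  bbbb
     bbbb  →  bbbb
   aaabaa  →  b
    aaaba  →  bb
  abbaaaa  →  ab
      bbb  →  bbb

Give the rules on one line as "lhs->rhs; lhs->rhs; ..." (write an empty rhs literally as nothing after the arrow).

aa->b; bab->ba; bba->b

  | aaaaaa => baaaa => bbaa => ba
  | abb
  | aabbb => bbbb
  | aababbb => bbabbb => bbbb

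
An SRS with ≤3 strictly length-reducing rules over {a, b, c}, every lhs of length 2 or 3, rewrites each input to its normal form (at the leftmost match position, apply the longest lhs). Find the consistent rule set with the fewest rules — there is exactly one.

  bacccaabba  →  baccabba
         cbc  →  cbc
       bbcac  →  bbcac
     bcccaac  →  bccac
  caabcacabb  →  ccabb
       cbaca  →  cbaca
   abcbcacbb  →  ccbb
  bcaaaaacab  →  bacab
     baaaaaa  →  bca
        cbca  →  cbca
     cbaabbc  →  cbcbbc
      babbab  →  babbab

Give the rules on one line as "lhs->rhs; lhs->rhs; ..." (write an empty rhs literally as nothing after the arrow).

aa->c; abc->a; caa->a

  | bacccaabba => baccabba
  | cbc
  | bbcac
  | bcccaac => bccac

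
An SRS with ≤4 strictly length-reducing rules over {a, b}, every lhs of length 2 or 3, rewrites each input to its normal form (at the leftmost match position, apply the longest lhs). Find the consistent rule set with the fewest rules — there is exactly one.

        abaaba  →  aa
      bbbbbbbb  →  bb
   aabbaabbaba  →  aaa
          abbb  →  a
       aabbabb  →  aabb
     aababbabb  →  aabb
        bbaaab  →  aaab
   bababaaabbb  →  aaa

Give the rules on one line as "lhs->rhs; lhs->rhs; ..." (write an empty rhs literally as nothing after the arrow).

  | abaaba => aaba => aa
  | bbbbbbbb => bbbbb => bb
  | aabbaabbaba => aabaabbaba => aaabbaba => aaababa => aaaba => aaa
  | abbb => a

aba->a; ba->a; bbb->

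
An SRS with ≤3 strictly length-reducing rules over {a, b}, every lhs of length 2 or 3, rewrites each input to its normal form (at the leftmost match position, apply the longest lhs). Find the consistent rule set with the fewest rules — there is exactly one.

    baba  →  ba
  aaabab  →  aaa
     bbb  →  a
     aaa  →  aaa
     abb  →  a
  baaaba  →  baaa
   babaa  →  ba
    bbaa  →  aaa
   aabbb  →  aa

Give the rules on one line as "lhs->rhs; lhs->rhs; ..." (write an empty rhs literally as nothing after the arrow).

  | baba => bab => ba
  | aaabab => aaabb => aaab => aaa
  | bbb => ab => a
  | aaa

ab->a; aba->ab; bb->a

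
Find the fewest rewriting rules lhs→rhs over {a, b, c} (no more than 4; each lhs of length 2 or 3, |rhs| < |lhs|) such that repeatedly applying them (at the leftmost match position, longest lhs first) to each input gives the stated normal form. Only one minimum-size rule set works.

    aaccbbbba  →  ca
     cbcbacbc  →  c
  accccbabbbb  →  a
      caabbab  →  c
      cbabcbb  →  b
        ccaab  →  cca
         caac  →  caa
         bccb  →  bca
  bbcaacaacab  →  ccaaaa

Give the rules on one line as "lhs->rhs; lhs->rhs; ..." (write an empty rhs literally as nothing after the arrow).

ab->; ac->a; bb->c; cb->a

  | aaccbbbba => aacbbbba => aabbbba => abbba => bba => ca
  | cbcbacbc => acbacbc => abacbc => acbc => abc => c
  | accccbabbbb => acccbabbbb => accbabbbb => acbabbbb => ababbbb => abbbb => bbb => cb => a
  | caabbab => cabab => cab => c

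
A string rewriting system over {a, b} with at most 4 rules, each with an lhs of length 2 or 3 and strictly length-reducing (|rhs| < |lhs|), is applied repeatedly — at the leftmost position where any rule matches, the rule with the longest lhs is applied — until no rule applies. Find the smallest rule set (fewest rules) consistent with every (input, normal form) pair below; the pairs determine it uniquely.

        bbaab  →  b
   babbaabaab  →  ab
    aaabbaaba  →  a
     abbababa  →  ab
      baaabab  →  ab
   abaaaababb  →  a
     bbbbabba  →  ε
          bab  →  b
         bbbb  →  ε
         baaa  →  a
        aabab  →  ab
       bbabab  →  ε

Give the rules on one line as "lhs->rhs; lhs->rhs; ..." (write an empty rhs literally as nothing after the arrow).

  | bbaab => bab => b
  | babbaabaab => bbaabaab => babaab => baab => ab
  | aaabbaaba => aabbaaba => abbaaba => ababa => aba => a
  | abbababa => abbaba => abba => ab

aa->a; ba->; bb->; bba->b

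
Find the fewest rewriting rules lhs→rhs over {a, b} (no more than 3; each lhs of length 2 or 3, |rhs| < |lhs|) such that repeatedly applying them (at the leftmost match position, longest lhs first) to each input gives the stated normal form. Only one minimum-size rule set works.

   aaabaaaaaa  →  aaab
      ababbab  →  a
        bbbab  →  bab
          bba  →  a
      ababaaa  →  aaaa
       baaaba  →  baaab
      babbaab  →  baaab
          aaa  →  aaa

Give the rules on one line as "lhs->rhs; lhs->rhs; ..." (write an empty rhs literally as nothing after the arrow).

  | aaabaaaaaa => aaabaaaaa => aaabaaaa => aaabaaa => aaabaa => aaaba => aaab
  | ababbab => abbbab => abab => abb => a
  | bbbab => bab
  | bba => a

aba->ab; bb->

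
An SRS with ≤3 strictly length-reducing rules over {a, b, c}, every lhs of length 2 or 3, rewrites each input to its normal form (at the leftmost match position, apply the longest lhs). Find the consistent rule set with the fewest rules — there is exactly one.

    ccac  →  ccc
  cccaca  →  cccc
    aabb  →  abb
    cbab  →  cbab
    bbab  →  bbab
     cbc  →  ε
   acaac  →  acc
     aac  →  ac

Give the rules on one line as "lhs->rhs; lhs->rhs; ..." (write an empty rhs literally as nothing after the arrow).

  | ccac => ccc
  | cccaca => cccca => cccc
  | aabb => abb
  | cbab

aa->a; ca->c; cbc->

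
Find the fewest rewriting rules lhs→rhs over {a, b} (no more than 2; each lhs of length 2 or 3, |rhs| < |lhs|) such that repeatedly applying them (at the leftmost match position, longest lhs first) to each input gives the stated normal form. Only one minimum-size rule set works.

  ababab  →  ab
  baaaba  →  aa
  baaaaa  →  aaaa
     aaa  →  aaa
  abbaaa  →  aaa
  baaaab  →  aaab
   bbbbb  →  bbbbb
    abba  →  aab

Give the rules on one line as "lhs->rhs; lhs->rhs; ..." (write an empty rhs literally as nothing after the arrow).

  | ababab => abab => ab
  | baaaba => aaba => aa
  | baaaaa => aaaa
  | aaa

ba->; bba->ab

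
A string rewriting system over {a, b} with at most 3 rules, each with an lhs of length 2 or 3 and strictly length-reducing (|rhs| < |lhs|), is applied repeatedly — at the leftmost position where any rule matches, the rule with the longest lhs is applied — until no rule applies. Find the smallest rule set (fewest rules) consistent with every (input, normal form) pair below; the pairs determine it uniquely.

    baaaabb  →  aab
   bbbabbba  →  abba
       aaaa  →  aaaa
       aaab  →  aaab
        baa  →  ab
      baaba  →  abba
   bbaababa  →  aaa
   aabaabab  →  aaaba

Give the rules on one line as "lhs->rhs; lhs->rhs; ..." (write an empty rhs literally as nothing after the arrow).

  | baaaabb => abaabb => aabbb => aab
  | bbbabbba => babbba => abba
  | aaaa
  | aaab

baa->ab; bab->a; bbb->b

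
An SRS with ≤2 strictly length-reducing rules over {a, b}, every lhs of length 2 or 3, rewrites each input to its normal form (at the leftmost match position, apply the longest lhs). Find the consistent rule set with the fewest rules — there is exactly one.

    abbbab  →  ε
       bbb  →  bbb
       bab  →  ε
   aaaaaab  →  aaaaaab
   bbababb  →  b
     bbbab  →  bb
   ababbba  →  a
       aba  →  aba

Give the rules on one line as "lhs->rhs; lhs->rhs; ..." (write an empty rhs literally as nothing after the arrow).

abb->; bab->

  | abbbab => bab => ε
  | bbb
  | bab => ε
  | aaaaaab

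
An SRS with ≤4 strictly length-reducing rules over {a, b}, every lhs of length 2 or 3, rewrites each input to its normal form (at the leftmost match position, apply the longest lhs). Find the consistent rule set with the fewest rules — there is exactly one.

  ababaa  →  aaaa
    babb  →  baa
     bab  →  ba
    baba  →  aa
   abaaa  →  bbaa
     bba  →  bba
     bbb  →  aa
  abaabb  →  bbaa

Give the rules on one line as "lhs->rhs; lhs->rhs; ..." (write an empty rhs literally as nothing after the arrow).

  | ababaa => bbbaa => aaaa
  | babb => baa
  | bab => ba
  | baba => bbb => aa

ab->a; aba->bb; abb->aa; bbb->aa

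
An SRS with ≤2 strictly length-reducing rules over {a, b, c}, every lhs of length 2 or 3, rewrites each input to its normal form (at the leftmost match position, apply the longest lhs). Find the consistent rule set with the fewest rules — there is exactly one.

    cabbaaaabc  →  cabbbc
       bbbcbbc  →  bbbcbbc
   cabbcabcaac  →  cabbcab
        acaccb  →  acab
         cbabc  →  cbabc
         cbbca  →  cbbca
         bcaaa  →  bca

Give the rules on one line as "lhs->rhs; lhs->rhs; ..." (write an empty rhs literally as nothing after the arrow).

  | cabbaaaabc => cabbaabc => cabbbc
  | bbbcbbc
  | cabbcabcaac => cabbcabcc => cabbcab
  | acaccb => acab

aa->; cc->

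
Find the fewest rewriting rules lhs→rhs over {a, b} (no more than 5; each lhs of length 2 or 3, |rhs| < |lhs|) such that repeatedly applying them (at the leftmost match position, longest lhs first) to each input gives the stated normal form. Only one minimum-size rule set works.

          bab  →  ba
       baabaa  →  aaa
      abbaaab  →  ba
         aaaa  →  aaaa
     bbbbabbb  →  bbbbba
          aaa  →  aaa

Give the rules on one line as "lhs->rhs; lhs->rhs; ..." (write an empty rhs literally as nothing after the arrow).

  | bab => ba
  | baabaa => abaa => aaa
  | abbaaab => baaaab => aaab => abb => ba
  | aaaa

aab->bb; ab->a; abb->ba; baa->a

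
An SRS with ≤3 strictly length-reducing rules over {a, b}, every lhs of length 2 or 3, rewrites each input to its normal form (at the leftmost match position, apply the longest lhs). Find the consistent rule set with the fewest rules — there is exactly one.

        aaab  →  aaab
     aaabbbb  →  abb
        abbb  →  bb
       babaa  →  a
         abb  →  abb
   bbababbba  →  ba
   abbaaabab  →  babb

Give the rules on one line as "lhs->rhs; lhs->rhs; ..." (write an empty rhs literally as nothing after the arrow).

aba->bb; baa->a; bbb->ba

  | aaab
  | aaabbbb => aaabab => aabbb => aaba => abb
  | abbb => aba => bb
  | babaa => bbba => baa => a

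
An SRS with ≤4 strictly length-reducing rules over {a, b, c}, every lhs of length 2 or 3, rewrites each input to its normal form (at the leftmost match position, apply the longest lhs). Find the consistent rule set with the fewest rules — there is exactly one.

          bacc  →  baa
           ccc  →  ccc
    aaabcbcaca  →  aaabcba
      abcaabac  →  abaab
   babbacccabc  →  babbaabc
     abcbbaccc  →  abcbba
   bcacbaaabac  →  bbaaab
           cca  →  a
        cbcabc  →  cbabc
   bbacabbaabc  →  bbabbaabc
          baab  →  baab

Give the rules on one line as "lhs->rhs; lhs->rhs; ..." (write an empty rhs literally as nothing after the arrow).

  | bacc => baa
  | ccc
  | aaabcbcaca => aaabcbaca => aaabcba
  | abcaabac => abaabac => abaab

ac->; acc->aa; ca->a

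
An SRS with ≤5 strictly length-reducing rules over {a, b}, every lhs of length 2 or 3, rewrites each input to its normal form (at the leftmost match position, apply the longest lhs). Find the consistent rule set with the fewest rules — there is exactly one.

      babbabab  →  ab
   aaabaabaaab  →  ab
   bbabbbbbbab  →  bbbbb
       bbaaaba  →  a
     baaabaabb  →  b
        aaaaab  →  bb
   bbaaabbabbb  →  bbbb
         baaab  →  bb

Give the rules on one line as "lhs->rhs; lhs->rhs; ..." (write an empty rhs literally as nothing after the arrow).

  | babbabab => babab => ab
  | aaabaabaaab => babaabaaab => aabaaab => bbaaab => baab => ab
  | bbabbbbbbab => bbbbbbab => bbbbb
  | bbaaaba => baaba => aba => a

aa->b; abb->a; ba->; bab->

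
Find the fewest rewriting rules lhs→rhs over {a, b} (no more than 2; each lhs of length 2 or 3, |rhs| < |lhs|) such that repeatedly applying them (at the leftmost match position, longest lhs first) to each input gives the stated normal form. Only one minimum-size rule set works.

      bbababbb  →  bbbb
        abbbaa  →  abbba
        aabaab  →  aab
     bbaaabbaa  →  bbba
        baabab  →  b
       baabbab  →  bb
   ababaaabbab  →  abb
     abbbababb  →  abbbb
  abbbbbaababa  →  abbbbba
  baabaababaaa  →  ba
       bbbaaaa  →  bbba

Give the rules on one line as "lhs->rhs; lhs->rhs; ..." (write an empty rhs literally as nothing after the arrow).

  | bbababbb => bbabbb => bbbb
  | abbbaa => abbba
  | aabaab => aabab => aab
  | bbaaabbaa => bbaabbaa => bbabbaa => bbbaa => bbba

baa->ba; bab->b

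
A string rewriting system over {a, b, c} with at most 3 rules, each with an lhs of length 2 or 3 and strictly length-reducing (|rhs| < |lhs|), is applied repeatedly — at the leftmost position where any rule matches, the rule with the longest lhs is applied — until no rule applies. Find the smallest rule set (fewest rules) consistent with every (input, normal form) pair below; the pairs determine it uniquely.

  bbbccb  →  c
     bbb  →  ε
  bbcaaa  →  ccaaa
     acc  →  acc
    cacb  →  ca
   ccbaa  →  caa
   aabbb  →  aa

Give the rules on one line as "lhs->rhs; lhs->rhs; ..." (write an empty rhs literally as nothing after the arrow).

bb->c; cb->

  | bbbccb => cbccb => ccb => c
  | bbb => cb => ε
  | bbcaaa => ccaaa
  | acc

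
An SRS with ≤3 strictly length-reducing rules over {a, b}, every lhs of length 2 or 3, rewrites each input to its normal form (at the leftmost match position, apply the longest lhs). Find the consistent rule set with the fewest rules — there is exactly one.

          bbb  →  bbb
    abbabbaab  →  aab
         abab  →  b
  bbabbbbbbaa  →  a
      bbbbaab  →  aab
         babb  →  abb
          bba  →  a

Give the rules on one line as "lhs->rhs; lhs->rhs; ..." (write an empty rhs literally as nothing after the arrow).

  | bbb
  | abbabbaab => ababbaab => bbaab => baab => aab
  | abab => b
  | bbabbbbbbaa => babbbbbbaa => abbbbbbaa => abbbbbaa => abbbbaa => abbbaa => abbaa => abaa => a

aba->; ba->a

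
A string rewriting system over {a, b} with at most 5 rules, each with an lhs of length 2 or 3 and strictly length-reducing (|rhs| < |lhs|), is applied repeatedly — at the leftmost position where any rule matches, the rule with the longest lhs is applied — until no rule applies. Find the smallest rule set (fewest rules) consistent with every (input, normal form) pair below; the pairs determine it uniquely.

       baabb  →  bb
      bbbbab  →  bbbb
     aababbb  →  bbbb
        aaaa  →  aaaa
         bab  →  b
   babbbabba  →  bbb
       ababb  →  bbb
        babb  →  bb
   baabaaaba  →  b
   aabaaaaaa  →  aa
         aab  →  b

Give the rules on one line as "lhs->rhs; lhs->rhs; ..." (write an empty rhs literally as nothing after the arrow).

ab->b; aba->b; ba->; baa->

  | baabb => bb
  | bbbbab => bbbb
  | aababbb => abbbb => bbbb
  | aaaa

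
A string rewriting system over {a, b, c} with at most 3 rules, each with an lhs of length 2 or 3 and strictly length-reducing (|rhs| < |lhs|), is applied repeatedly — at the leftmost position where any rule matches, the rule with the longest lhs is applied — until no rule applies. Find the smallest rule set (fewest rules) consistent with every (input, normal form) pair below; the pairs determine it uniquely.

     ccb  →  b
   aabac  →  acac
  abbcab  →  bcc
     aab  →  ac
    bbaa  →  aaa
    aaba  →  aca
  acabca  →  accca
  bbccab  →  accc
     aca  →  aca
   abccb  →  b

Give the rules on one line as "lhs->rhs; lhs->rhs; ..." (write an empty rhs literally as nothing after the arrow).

  | ccb => cb => b
  | aabac => acac
  | abbcab => cbcab => bcab => bcc
  | aab => ac

ab->c; bb->a; cb->b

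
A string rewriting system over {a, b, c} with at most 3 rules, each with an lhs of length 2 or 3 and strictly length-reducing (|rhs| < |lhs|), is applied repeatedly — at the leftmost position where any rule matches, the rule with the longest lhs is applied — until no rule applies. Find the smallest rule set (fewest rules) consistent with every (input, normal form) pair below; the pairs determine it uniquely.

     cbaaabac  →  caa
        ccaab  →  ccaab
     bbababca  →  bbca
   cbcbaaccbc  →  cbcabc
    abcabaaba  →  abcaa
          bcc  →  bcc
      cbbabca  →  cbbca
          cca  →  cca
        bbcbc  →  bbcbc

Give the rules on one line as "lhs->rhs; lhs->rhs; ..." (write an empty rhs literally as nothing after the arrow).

  | cbaaabac => caabac => caac => caa
  | ccaab
  | bbababca => bbabca => bbca
  | cbcbaaccbc => cbcaccbc => cbcacbc => cbcabc

ac->a; ba->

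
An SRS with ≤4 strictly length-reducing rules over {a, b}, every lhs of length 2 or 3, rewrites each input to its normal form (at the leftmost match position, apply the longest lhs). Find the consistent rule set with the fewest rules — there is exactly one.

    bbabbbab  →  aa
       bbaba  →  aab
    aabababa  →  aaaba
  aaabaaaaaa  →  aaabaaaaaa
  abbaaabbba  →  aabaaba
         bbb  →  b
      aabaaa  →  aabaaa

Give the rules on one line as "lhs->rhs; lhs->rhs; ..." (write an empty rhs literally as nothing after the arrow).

  | bbabbbab => abbbbab => abbab => aabb => aa
  | bbaba => abba => aab
  | aabababa => aaaba
  | aaabaaaaaa

bab->; bb->; bba->ab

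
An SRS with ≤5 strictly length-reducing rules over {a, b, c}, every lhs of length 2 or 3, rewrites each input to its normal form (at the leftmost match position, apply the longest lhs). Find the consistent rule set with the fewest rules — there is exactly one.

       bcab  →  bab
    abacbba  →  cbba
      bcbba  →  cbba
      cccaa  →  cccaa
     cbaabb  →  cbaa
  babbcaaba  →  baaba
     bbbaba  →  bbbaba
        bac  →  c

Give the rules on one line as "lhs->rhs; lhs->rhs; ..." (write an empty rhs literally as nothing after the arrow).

abb->a; ac->c; bc->c; bca->ba

  | bcab => bab
  | abacbba => abcbba => acbba => cbba
  | bcbba => cbba
  | cccaa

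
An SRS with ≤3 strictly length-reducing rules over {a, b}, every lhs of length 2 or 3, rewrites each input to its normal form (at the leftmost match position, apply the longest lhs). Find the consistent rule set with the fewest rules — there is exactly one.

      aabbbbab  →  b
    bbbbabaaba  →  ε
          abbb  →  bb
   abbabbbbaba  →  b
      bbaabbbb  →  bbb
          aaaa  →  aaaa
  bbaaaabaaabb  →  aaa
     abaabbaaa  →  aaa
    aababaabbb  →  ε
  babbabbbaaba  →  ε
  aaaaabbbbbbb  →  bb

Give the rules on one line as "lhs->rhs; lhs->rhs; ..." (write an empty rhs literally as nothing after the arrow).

ab->; ba->; bba->

  | aabbbbab => abbbab => bbab => b
  | bbbbabaaba => bbbaaba => baba => ba => ε
  | abbb => bb
  | abbabbbbaba => babbbbaba => bbbbaba => bbba => b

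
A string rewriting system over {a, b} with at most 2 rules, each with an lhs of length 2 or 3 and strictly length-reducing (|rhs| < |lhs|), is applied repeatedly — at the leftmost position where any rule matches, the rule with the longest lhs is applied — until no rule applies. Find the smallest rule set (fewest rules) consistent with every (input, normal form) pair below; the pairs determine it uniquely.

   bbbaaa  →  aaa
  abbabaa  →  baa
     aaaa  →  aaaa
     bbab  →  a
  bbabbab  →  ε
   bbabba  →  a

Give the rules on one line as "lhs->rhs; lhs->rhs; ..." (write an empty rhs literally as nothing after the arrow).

  | bbbaaa => abaaa => aaa
  | abbabaa => babaa => baa
  | aaaa
  | bbab => aab => a

ab->; bb->a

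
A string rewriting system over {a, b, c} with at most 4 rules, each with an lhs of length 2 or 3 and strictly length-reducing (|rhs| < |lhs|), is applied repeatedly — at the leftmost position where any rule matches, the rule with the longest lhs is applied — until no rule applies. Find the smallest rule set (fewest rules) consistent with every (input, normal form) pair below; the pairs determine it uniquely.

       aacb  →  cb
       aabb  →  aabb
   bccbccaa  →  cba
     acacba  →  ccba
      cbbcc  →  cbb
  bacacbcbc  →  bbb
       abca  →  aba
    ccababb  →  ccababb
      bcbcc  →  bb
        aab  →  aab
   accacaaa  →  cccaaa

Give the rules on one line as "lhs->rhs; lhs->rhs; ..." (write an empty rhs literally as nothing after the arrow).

ac->c; bba->cb; bc->b

  | aacb => acb => cb
  | aabb
  | bccbccaa => bcbccaa => bbccaa => bbcaa => bbaa => cba
  | acacba => cacba => ccba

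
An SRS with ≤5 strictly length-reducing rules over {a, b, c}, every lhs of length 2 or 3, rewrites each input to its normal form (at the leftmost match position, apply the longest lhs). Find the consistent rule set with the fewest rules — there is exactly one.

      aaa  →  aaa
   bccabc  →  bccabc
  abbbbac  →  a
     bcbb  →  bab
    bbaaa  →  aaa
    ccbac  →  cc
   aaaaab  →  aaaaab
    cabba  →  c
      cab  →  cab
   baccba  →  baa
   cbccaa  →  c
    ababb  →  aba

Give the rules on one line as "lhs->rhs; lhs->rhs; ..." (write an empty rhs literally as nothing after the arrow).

ac->; bb->; caa->c; cb->a

  | aaa
  | bccabc
  | abbbbac => abbac => aac => a
  | bcbb => bab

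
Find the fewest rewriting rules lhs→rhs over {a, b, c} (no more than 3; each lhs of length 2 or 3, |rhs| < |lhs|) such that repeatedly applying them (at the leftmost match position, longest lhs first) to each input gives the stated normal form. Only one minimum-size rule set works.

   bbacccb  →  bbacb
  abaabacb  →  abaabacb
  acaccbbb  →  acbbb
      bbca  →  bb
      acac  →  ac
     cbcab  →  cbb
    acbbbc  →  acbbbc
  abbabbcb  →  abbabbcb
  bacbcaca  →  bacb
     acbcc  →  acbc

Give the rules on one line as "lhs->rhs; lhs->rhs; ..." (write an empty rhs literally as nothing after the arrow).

  | bbacccb => bbaccb => bbacb
  | abaabacb
  | acaccbbb => accbbb => acbbb
  | bbca => bb

ca->; cc->c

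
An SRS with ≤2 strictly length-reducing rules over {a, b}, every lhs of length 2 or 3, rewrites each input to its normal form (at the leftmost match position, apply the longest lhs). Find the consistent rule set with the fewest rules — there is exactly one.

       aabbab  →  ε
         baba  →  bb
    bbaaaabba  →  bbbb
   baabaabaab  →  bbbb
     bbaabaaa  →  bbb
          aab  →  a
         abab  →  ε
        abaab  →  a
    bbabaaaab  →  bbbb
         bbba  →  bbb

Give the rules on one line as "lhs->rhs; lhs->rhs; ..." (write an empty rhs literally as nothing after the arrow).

  | aabbab => abab => ab => ε
  | baba => bba => bb
  | bbaaaabba => bbaaabba => bbaabba => bbabba => bbbba => bbbb
  | baabaabaab => babaabaab => bbaabaab => bbabaab => bbbaab => bbbab => bbbb

ab->; ba->b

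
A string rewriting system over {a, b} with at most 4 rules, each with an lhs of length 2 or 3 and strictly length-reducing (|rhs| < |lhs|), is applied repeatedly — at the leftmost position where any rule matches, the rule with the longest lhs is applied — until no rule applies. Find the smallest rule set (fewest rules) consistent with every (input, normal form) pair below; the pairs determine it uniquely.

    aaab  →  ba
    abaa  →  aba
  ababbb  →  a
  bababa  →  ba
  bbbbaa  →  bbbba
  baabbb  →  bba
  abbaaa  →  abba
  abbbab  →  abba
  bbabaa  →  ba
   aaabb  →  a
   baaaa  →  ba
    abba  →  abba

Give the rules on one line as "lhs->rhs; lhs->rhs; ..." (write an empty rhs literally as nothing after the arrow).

  | aaab => aab => ba
  | abaa => aba
  | ababbb => aaabb => aabb => bab => aa => a
  | bababa => aaaba => aaba => baa => ba

aa->a; aab->ba; bab->aa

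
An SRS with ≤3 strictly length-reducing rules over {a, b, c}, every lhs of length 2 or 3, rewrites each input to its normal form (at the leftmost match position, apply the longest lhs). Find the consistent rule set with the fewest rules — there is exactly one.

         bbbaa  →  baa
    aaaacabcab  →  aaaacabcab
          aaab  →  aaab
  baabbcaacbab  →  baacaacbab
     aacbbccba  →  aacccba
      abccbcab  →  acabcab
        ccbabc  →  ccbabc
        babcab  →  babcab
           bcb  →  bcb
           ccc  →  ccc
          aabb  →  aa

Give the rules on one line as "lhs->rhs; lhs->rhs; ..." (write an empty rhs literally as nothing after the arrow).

bb->; bcc->ca

  | bbbaa => baa
  | aaaacabcab
  | aaab
  | baabbcaacbab => baacaacbab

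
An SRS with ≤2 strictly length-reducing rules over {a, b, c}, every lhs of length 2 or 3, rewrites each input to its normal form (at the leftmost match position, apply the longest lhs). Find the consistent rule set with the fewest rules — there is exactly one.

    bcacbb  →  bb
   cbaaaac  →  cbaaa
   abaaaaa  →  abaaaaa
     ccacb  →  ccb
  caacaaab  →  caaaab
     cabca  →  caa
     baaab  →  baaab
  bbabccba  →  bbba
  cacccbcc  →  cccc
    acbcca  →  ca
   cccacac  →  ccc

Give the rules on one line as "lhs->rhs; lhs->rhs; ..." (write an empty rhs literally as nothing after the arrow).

  | bcacbb => acbb => bb
  | cbaaaac => cbaaa
  | abaaaaa
  | ccacb => ccb

ac->; bc->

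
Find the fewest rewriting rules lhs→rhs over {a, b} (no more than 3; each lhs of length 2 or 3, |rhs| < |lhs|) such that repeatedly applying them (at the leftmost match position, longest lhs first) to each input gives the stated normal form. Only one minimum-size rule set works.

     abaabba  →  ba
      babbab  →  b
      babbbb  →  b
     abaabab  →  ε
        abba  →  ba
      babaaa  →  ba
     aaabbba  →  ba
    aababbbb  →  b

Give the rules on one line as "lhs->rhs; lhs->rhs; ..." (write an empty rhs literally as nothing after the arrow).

aa->a; ab->; bb->b

  | abaabba => aabba => abba => ba
  | babbab => bbab => bab => b
  | babbbb => bbbb => bbb => bb => b
  | abaabab => aabab => abab => ab => ε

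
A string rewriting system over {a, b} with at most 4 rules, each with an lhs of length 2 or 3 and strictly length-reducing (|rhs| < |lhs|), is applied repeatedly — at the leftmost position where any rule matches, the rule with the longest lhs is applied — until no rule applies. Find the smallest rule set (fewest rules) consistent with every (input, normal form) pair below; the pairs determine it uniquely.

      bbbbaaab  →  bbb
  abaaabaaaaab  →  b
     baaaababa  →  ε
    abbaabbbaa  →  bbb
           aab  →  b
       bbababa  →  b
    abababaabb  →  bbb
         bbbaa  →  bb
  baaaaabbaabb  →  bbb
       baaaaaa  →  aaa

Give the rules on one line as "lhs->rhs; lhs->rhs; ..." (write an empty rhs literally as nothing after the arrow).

ab->b; aba->; ba->; baa->ab

  | bbbbaaab => bbbabab => bbbab => bbb
  | abaaabaaaaab => aabaaaaab => aaaaab => aaaab => aaab => aab => ab => b
  | baaaababa => abaababa => ababa => ba => ε
  | abbaabbbaa => bbaabbbaa => babbbbaa => bbbbaa => bbbab => bbb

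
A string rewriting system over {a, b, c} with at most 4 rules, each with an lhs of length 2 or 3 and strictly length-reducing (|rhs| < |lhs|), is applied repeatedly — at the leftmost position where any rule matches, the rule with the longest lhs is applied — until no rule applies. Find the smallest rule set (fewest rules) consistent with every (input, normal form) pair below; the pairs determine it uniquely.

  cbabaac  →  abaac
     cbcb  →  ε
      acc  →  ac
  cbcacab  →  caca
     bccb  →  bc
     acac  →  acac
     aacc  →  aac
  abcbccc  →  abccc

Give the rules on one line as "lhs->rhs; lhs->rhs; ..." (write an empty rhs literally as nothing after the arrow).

  | cbabaac => abaac
  | cbcb => cb => ε
  | acc => ac
  | cbcacab => cacab => caca

acc->ac; cab->ca; cb->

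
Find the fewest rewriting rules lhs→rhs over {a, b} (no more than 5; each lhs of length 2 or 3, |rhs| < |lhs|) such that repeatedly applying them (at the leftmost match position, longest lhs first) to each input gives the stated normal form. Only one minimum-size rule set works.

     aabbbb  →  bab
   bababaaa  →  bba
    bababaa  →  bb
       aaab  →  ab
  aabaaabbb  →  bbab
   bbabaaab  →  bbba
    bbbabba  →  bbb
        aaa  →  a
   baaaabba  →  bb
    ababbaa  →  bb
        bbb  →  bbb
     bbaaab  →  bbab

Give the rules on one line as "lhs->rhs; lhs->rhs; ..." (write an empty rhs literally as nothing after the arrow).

aa->; aab->ba; aba->; abb->ab

  | aabbbb => babbb => babb => bab
  | bababaaa => bbaaa => bba
  | bababaa => bbaa => bb
  | aaab => ab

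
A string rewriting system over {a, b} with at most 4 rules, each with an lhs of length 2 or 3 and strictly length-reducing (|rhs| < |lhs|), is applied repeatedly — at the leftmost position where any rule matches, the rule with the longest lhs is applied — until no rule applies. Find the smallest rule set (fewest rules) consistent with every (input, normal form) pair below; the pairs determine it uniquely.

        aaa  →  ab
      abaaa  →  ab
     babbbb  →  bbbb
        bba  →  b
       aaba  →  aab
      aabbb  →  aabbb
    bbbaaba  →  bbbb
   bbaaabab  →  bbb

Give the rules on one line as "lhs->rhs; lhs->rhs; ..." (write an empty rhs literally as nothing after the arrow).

  | aaa => ab
  | abaaa => abaa => aba => ab
  | babbbb => bbbb
  | bba => b

aaa->ab; aba->ab; ba->; baa->bb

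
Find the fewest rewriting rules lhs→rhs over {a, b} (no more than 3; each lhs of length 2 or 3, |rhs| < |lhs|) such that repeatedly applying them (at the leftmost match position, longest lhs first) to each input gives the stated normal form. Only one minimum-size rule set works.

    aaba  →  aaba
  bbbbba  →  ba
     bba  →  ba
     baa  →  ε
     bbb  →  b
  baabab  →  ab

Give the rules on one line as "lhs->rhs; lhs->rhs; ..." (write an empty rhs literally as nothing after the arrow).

  | aaba
  | bbbbba => bbbba => bbba => bba => ba
  | bba => ba
  | baa => ε

baa->; bab->ab; bb->b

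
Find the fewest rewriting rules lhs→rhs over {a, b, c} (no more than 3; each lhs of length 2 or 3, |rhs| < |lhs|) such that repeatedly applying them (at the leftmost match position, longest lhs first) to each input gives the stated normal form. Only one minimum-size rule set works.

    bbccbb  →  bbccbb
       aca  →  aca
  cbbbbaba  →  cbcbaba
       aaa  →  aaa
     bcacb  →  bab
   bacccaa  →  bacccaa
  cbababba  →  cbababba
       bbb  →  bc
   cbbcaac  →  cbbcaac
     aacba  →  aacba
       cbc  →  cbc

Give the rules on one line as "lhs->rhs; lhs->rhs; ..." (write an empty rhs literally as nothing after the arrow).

  | bbccbb
  | aca
  | cbbbbaba => cbcbaba
  | aaa

bbb->bc; cac->a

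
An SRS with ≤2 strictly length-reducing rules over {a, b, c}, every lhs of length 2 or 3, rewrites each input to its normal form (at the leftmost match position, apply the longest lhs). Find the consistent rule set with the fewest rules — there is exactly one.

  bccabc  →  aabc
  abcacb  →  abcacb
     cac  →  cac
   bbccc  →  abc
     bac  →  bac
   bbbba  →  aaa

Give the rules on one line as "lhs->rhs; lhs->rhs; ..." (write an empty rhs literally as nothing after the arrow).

  | bccabc => bbabc => aabc
  | abcacb
  | cac
  | bbccc => accc => abc

bb->a; cc->b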